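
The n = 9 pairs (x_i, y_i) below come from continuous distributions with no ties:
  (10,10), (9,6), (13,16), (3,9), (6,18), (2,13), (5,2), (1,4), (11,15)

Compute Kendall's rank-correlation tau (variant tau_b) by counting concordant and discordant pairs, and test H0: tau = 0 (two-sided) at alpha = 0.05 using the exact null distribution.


Step 1: Enumerate the 36 unordered pairs (i,j) with i<j and classify each by sign(x_j-x_i) * sign(y_j-y_i).
  (1,2):dx=-1,dy=-4->C; (1,3):dx=+3,dy=+6->C; (1,4):dx=-7,dy=-1->C; (1,5):dx=-4,dy=+8->D
  (1,6):dx=-8,dy=+3->D; (1,7):dx=-5,dy=-8->C; (1,8):dx=-9,dy=-6->C; (1,9):dx=+1,dy=+5->C
  (2,3):dx=+4,dy=+10->C; (2,4):dx=-6,dy=+3->D; (2,5):dx=-3,dy=+12->D; (2,6):dx=-7,dy=+7->D
  (2,7):dx=-4,dy=-4->C; (2,8):dx=-8,dy=-2->C; (2,9):dx=+2,dy=+9->C; (3,4):dx=-10,dy=-7->C
  (3,5):dx=-7,dy=+2->D; (3,6):dx=-11,dy=-3->C; (3,7):dx=-8,dy=-14->C; (3,8):dx=-12,dy=-12->C
  (3,9):dx=-2,dy=-1->C; (4,5):dx=+3,dy=+9->C; (4,6):dx=-1,dy=+4->D; (4,7):dx=+2,dy=-7->D
  (4,8):dx=-2,dy=-5->C; (4,9):dx=+8,dy=+6->C; (5,6):dx=-4,dy=-5->C; (5,7):dx=-1,dy=-16->C
  (5,8):dx=-5,dy=-14->C; (5,9):dx=+5,dy=-3->D; (6,7):dx=+3,dy=-11->D; (6,8):dx=-1,dy=-9->C
  (6,9):dx=+9,dy=+2->C; (7,8):dx=-4,dy=+2->D; (7,9):dx=+6,dy=+13->C; (8,9):dx=+10,dy=+11->C
Step 2: C = 25, D = 11, total pairs = 36.
Step 3: tau = (C - D)/(n(n-1)/2) = (25 - 11)/36 = 0.388889.
Step 4: Exact two-sided p-value (enumerate n! = 362880 permutations of y under H0): p = 0.180181.
Step 5: alpha = 0.05. fail to reject H0.

tau_b = 0.3889 (C=25, D=11), p = 0.180181, fail to reject H0.


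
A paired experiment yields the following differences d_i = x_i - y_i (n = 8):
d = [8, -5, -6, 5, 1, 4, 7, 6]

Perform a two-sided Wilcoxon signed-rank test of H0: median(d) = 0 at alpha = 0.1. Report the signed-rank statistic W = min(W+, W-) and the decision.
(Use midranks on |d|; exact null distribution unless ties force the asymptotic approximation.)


Step 1: Drop any zero differences (none here) and take |d_i|.
|d| = [8, 5, 6, 5, 1, 4, 7, 6]
Step 2: Midrank |d_i| (ties get averaged ranks).
ranks: |8|->8, |5|->3.5, |6|->5.5, |5|->3.5, |1|->1, |4|->2, |7|->7, |6|->5.5
Step 3: Attach original signs; sum ranks with positive sign and with negative sign.
W+ = 8 + 3.5 + 1 + 2 + 7 + 5.5 = 27
W- = 3.5 + 5.5 = 9
(Check: W+ + W- = 36 should equal n(n+1)/2 = 36.)
Step 4: Test statistic W = min(W+, W-) = 9.
Step 5: Ties in |d|, so use the tie-corrected normal approximation.
        E[W] = n(n+1)/4 = 8*9/4 = 18.
        Tie groups: |d|=5 (t=2), |d|=6 (t=2); sum(t^3 - t) = 12.
        Var[W] = n(n+1)(2n+1)/24 - sum(t^3-t)/48 = 1224/24 - 12/48 = 50.75.
        z = (W - E[W]) / sqrt(Var[W]) = (9 - 18) / 7.1239 = -1.2634.
        Two-sided p = 2*Phi(z) = 0.206463.
Step 6: alpha = 0.1. fail to reject H0.

W+ = 27, W- = 9, W = min = 9, p = 0.206463, fail to reject H0.


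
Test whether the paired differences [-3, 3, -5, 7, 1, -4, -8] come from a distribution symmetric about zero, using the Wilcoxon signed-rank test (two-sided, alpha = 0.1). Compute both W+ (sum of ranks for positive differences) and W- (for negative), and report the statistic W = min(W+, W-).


Step 1: Drop any zero differences (none here) and take |d_i|.
|d| = [3, 3, 5, 7, 1, 4, 8]
Step 2: Midrank |d_i| (ties get averaged ranks).
ranks: |3|->2.5, |3|->2.5, |5|->5, |7|->6, |1|->1, |4|->4, |8|->7
Step 3: Attach original signs; sum ranks with positive sign and with negative sign.
W+ = 2.5 + 6 + 1 = 9.5
W- = 2.5 + 5 + 4 + 7 = 18.5
(Check: W+ + W- = 28 should equal n(n+1)/2 = 28.)
Step 4: Test statistic W = min(W+, W-) = 9.5.
Step 5: Ties in |d|, so use the tie-corrected normal approximation.
        E[W] = n(n+1)/4 = 7*8/4 = 14.
        Tie groups: |d|=3 (t=2); sum(t^3 - t) = 6.
        Var[W] = n(n+1)(2n+1)/24 - sum(t^3-t)/48 = 840/24 - 6/48 = 34.875.
        z = (W - E[W]) / sqrt(Var[W]) = (9.5 - 14) / 5.9055 = -0.7620.
        Two-sided p = 2*Phi(z) = 0.446060.
Step 6: alpha = 0.1. fail to reject H0.

W+ = 9.5, W- = 18.5, W = min = 9.5, p = 0.446060, fail to reject H0.


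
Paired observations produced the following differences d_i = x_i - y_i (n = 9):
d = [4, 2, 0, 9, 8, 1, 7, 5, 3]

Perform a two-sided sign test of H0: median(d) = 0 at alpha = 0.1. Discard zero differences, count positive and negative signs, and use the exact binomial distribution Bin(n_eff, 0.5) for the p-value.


Step 1: Discard zero differences. Original n = 9; n_eff = number of nonzero differences = 8.
Nonzero differences (with sign): +4, +2, +9, +8, +1, +7, +5, +3
Step 2: Count signs: positive = 8, negative = 0.
Step 3: Under H0: P(positive) = 0.5, so the number of positives S ~ Bin(8, 0.5).
Step 4: Two-sided exact p-value = sum of Bin(8,0.5) probabilities at or below the observed probability = 0.007812.
Step 5: alpha = 0.1. reject H0.

n_eff = 8, pos = 8, neg = 0, p = 0.007812, reject H0.


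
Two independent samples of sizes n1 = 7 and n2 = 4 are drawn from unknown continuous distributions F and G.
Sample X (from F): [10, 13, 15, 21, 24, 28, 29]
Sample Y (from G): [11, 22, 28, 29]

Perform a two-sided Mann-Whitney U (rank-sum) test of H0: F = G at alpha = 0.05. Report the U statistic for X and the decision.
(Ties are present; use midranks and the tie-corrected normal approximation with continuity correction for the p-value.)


Step 1: Combine and sort all 11 observations; assign midranks.
sorted (value, group): (10,X), (11,Y), (13,X), (15,X), (21,X), (22,Y), (24,X), (28,X), (28,Y), (29,X), (29,Y)
ranks: 10->1, 11->2, 13->3, 15->4, 21->5, 22->6, 24->7, 28->8.5, 28->8.5, 29->10.5, 29->10.5
Step 2: Rank sum for X: R1 = 1 + 3 + 4 + 5 + 7 + 8.5 + 10.5 = 39.
Step 3: U_X = R1 - n1(n1+1)/2 = 39 - 7*8/2 = 39 - 28 = 11.
       U_Y = n1*n2 - U_X = 28 - 11 = 17.
Step 4: Ties are present, so use the tie-corrected normal approximation (with continuity correction) for the p-value.
Step 5: p-value = 0.635059; compare to alpha = 0.05. fail to reject H0.

U_X = 11, p = 0.635059, fail to reject H0 at alpha = 0.05.


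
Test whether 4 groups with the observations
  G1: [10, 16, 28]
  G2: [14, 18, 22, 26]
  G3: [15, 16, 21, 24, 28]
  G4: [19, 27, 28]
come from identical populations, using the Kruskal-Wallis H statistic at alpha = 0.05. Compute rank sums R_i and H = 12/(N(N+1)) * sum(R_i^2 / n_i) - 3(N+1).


Step 1: Combine all N = 15 observations and assign midranks.
sorted (value, group, rank): (10,G1,1), (14,G2,2), (15,G3,3), (16,G1,4.5), (16,G3,4.5), (18,G2,6), (19,G4,7), (21,G3,8), (22,G2,9), (24,G3,10), (26,G2,11), (27,G4,12), (28,G1,14), (28,G3,14), (28,G4,14)
Step 2: Sum ranks within each group.
R_1 = 19.5 (n_1 = 3)
R_2 = 28 (n_2 = 4)
R_3 = 39.5 (n_3 = 5)
R_4 = 33 (n_4 = 3)
Step 3: H = 12/(N(N+1)) * sum(R_i^2/n_i) - 3(N+1)
     = 12/(15*16) * (19.5^2/3 + 28^2/4 + 39.5^2/5 + 33^2/3) - 3*16
     = 0.050000 * 997.8 - 48
     = 1.890000.
Step 4: Ties present; correction factor C = 1 - 30/(15^3 - 15) = 0.991071. Corrected H = 1.890000 / 0.991071 = 1.907027.
Step 5: Under H0, H ~ chi^2(3); p-value = 0.591926.
Step 6: alpha = 0.05. fail to reject H0.

H = 1.9070, df = 3, p = 0.591926, fail to reject H0.


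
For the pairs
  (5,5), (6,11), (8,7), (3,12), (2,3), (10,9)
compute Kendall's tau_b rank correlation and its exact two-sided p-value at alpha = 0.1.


Step 1: Enumerate the 15 unordered pairs (i,j) with i<j and classify each by sign(x_j-x_i) * sign(y_j-y_i).
  (1,2):dx=+1,dy=+6->C; (1,3):dx=+3,dy=+2->C; (1,4):dx=-2,dy=+7->D; (1,5):dx=-3,dy=-2->C
  (1,6):dx=+5,dy=+4->C; (2,3):dx=+2,dy=-4->D; (2,4):dx=-3,dy=+1->D; (2,5):dx=-4,dy=-8->C
  (2,6):dx=+4,dy=-2->D; (3,4):dx=-5,dy=+5->D; (3,5):dx=-6,dy=-4->C; (3,6):dx=+2,dy=+2->C
  (4,5):dx=-1,dy=-9->C; (4,6):dx=+7,dy=-3->D; (5,6):dx=+8,dy=+6->C
Step 2: C = 9, D = 6, total pairs = 15.
Step 3: tau = (C - D)/(n(n-1)/2) = (9 - 6)/15 = 0.200000.
Step 4: Exact two-sided p-value (enumerate n! = 720 permutations of y under H0): p = 0.719444.
Step 5: alpha = 0.1. fail to reject H0.

tau_b = 0.2000 (C=9, D=6), p = 0.719444, fail to reject H0.


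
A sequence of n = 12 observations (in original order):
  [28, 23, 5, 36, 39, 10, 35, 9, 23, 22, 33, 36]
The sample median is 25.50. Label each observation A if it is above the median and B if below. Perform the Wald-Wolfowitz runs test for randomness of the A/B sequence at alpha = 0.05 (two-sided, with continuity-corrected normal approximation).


Step 1: Compute median = 25.50; label A = above, B = below.
Labels in order: ABBAABABBBAA  (n_A = 6, n_B = 6)
Step 2: Count runs R = 7.
Step 3: Under H0 (random ordering), E[R] = 2*n_A*n_B/(n_A+n_B) + 1 = 2*6*6/12 + 1 = 7.0000.
        Var[R] = 2*n_A*n_B*(2*n_A*n_B - n_A - n_B) / ((n_A+n_B)^2 * (n_A+n_B-1)) = 4320/1584 = 2.7273.
        SD[R] = 1.6514.
Step 4: R = E[R], so z = 0 with no continuity correction.
Step 5: Two-sided p-value via normal approximation = 2*(1 - Phi(|z|)) = 1.000000.
Step 6: alpha = 0.05. fail to reject H0.

R = 7, z = 0.0000, p = 1.000000, fail to reject H0.


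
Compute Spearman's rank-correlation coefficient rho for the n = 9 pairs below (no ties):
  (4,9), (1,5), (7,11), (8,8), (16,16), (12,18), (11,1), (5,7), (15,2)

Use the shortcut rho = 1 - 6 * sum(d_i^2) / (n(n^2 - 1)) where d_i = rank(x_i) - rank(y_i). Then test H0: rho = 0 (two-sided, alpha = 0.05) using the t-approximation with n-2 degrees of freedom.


Step 1: Rank x and y separately (midranks; no ties here).
rank(x): 4->2, 1->1, 7->4, 8->5, 16->9, 12->7, 11->6, 5->3, 15->8
rank(y): 9->6, 5->3, 11->7, 8->5, 16->8, 18->9, 1->1, 7->4, 2->2
Step 2: d_i = R_x(i) - R_y(i); compute d_i^2.
  (2-6)^2=16, (1-3)^2=4, (4-7)^2=9, (5-5)^2=0, (9-8)^2=1, (7-9)^2=4, (6-1)^2=25, (3-4)^2=1, (8-2)^2=36
sum(d^2) = 96.
Step 3: rho = 1 - 6*96 / (9*(9^2 - 1)) = 1 - 576/720 = 0.200000.
Step 4: Under H0, t = rho * sqrt((n-2)/(1-rho^2)) = 0.5401 ~ t(7).
Step 5: Two-sided p-value from the t-distribution with 7 df = 0.605901.
Step 6: alpha = 0.05. fail to reject H0.

rho = 0.2000, p = 0.605901, fail to reject H0 at alpha = 0.05.


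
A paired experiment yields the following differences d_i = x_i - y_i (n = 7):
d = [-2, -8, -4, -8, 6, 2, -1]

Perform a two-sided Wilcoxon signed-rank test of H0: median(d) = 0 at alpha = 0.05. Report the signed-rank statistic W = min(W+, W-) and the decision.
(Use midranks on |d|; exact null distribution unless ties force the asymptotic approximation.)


Step 1: Drop any zero differences (none here) and take |d_i|.
|d| = [2, 8, 4, 8, 6, 2, 1]
Step 2: Midrank |d_i| (ties get averaged ranks).
ranks: |2|->2.5, |8|->6.5, |4|->4, |8|->6.5, |6|->5, |2|->2.5, |1|->1
Step 3: Attach original signs; sum ranks with positive sign and with negative sign.
W+ = 5 + 2.5 = 7.5
W- = 2.5 + 6.5 + 4 + 6.5 + 1 = 20.5
(Check: W+ + W- = 28 should equal n(n+1)/2 = 28.)
Step 4: Test statistic W = min(W+, W-) = 7.5.
Step 5: Ties in |d|, so use the tie-corrected normal approximation.
        E[W] = n(n+1)/4 = 7*8/4 = 14.
        Tie groups: |d|=2 (t=2), |d|=8 (t=2); sum(t^3 - t) = 12.
        Var[W] = n(n+1)(2n+1)/24 - sum(t^3-t)/48 = 840/24 - 12/48 = 34.75.
        z = (W - E[W]) / sqrt(Var[W]) = (7.5 - 14) / 5.8949 = -1.1026.
        Two-sided p = 2*Phi(z) = 0.270181.
Step 6: alpha = 0.05. fail to reject H0.

W+ = 7.5, W- = 20.5, W = min = 7.5, p = 0.270181, fail to reject H0.


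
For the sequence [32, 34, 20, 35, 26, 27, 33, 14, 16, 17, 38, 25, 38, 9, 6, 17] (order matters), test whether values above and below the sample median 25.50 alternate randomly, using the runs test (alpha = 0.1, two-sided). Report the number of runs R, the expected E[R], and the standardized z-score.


Step 1: Compute median = 25.50; label A = above, B = below.
Labels in order: AABAAAABBBABABBB  (n_A = 8, n_B = 8)
Step 2: Count runs R = 8.
Step 3: Under H0 (random ordering), E[R] = 2*n_A*n_B/(n_A+n_B) + 1 = 2*8*8/16 + 1 = 9.0000.
        Var[R] = 2*n_A*n_B*(2*n_A*n_B - n_A - n_B) / ((n_A+n_B)^2 * (n_A+n_B-1)) = 14336/3840 = 3.7333.
        SD[R] = 1.9322.
Step 4: Continuity-corrected z = (R + 0.5 - E[R]) / SD[R] = (8 + 0.5 - 9.0000) / 1.9322 = -0.2588.
Step 5: Two-sided p-value via normal approximation = 2*(1 - Phi(|z|)) = 0.795809.
Step 6: alpha = 0.1. fail to reject H0.

R = 8, z = -0.2588, p = 0.795809, fail to reject H0.


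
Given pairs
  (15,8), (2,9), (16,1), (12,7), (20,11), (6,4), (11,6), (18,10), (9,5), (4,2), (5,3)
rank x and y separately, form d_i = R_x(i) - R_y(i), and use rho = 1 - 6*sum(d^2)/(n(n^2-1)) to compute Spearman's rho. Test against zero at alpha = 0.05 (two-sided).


Step 1: Rank x and y separately (midranks; no ties here).
rank(x): 15->8, 2->1, 16->9, 12->7, 20->11, 6->4, 11->6, 18->10, 9->5, 4->2, 5->3
rank(y): 8->8, 9->9, 1->1, 7->7, 11->11, 4->4, 6->6, 10->10, 5->5, 2->2, 3->3
Step 2: d_i = R_x(i) - R_y(i); compute d_i^2.
  (8-8)^2=0, (1-9)^2=64, (9-1)^2=64, (7-7)^2=0, (11-11)^2=0, (4-4)^2=0, (6-6)^2=0, (10-10)^2=0, (5-5)^2=0, (2-2)^2=0, (3-3)^2=0
sum(d^2) = 128.
Step 3: rho = 1 - 6*128 / (11*(11^2 - 1)) = 1 - 768/1320 = 0.418182.
Step 4: Under H0, t = rho * sqrt((n-2)/(1-rho^2)) = 1.3811 ~ t(9).
Step 5: Two-sided p-value from the t-distribution with 9 df = 0.200570.
Step 6: alpha = 0.05. fail to reject H0.

rho = 0.4182, p = 0.200570, fail to reject H0 at alpha = 0.05.


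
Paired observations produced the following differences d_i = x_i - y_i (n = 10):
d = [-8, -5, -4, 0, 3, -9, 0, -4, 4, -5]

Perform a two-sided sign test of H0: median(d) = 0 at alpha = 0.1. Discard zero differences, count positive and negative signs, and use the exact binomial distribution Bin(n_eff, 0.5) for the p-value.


Step 1: Discard zero differences. Original n = 10; n_eff = number of nonzero differences = 8.
Nonzero differences (with sign): -8, -5, -4, +3, -9, -4, +4, -5
Step 2: Count signs: positive = 2, negative = 6.
Step 3: Under H0: P(positive) = 0.5, so the number of positives S ~ Bin(8, 0.5).
Step 4: Two-sided exact p-value = sum of Bin(8,0.5) probabilities at or below the observed probability = 0.289062.
Step 5: alpha = 0.1. fail to reject H0.

n_eff = 8, pos = 2, neg = 6, p = 0.289062, fail to reject H0.


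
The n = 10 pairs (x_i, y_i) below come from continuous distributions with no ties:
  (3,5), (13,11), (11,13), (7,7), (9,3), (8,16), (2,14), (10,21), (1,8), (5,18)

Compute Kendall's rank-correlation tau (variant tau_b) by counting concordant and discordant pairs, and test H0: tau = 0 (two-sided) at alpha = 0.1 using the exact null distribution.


Step 1: Enumerate the 45 unordered pairs (i,j) with i<j and classify each by sign(x_j-x_i) * sign(y_j-y_i).
  (1,2):dx=+10,dy=+6->C; (1,3):dx=+8,dy=+8->C; (1,4):dx=+4,dy=+2->C; (1,5):dx=+6,dy=-2->D
  (1,6):dx=+5,dy=+11->C; (1,7):dx=-1,dy=+9->D; (1,8):dx=+7,dy=+16->C; (1,9):dx=-2,dy=+3->D
  (1,10):dx=+2,dy=+13->C; (2,3):dx=-2,dy=+2->D; (2,4):dx=-6,dy=-4->C; (2,5):dx=-4,dy=-8->C
  (2,6):dx=-5,dy=+5->D; (2,7):dx=-11,dy=+3->D; (2,8):dx=-3,dy=+10->D; (2,9):dx=-12,dy=-3->C
  (2,10):dx=-8,dy=+7->D; (3,4):dx=-4,dy=-6->C; (3,5):dx=-2,dy=-10->C; (3,6):dx=-3,dy=+3->D
  (3,7):dx=-9,dy=+1->D; (3,8):dx=-1,dy=+8->D; (3,9):dx=-10,dy=-5->C; (3,10):dx=-6,dy=+5->D
  (4,5):dx=+2,dy=-4->D; (4,6):dx=+1,dy=+9->C; (4,7):dx=-5,dy=+7->D; (4,8):dx=+3,dy=+14->C
  (4,9):dx=-6,dy=+1->D; (4,10):dx=-2,dy=+11->D; (5,6):dx=-1,dy=+13->D; (5,7):dx=-7,dy=+11->D
  (5,8):dx=+1,dy=+18->C; (5,9):dx=-8,dy=+5->D; (5,10):dx=-4,dy=+15->D; (6,7):dx=-6,dy=-2->C
  (6,8):dx=+2,dy=+5->C; (6,9):dx=-7,dy=-8->C; (6,10):dx=-3,dy=+2->D; (7,8):dx=+8,dy=+7->C
  (7,9):dx=-1,dy=-6->C; (7,10):dx=+3,dy=+4->C; (8,9):dx=-9,dy=-13->C; (8,10):dx=-5,dy=-3->C
  (9,10):dx=+4,dy=+10->C
Step 2: C = 24, D = 21, total pairs = 45.
Step 3: tau = (C - D)/(n(n-1)/2) = (24 - 21)/45 = 0.066667.
Step 4: Exact two-sided p-value (enumerate n! = 3628800 permutations of y under H0): p = 0.861801.
Step 5: alpha = 0.1. fail to reject H0.

tau_b = 0.0667 (C=24, D=21), p = 0.861801, fail to reject H0.


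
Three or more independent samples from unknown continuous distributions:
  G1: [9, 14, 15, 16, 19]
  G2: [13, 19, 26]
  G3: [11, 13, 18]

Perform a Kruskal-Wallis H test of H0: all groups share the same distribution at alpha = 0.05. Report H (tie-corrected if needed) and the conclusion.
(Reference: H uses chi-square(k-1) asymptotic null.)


Step 1: Combine all N = 11 observations and assign midranks.
sorted (value, group, rank): (9,G1,1), (11,G3,2), (13,G2,3.5), (13,G3,3.5), (14,G1,5), (15,G1,6), (16,G1,7), (18,G3,8), (19,G1,9.5), (19,G2,9.5), (26,G2,11)
Step 2: Sum ranks within each group.
R_1 = 28.5 (n_1 = 5)
R_2 = 24 (n_2 = 3)
R_3 = 13.5 (n_3 = 3)
Step 3: H = 12/(N(N+1)) * sum(R_i^2/n_i) - 3(N+1)
     = 12/(11*12) * (28.5^2/5 + 24^2/3 + 13.5^2/3) - 3*12
     = 0.090909 * 415.2 - 36
     = 1.745455.
Step 4: Ties present; correction factor C = 1 - 12/(11^3 - 11) = 0.990909. Corrected H = 1.745455 / 0.990909 = 1.761468.
Step 5: Under H0, H ~ chi^2(2); p-value = 0.414479.
Step 6: alpha = 0.05. fail to reject H0.

H = 1.7615, df = 2, p = 0.414479, fail to reject H0.


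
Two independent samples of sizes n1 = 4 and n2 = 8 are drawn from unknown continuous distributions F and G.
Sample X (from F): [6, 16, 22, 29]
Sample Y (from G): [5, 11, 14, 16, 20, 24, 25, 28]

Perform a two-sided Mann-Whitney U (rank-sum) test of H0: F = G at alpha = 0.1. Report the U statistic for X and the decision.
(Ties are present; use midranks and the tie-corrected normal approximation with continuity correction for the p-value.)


Step 1: Combine and sort all 12 observations; assign midranks.
sorted (value, group): (5,Y), (6,X), (11,Y), (14,Y), (16,X), (16,Y), (20,Y), (22,X), (24,Y), (25,Y), (28,Y), (29,X)
ranks: 5->1, 6->2, 11->3, 14->4, 16->5.5, 16->5.5, 20->7, 22->8, 24->9, 25->10, 28->11, 29->12
Step 2: Rank sum for X: R1 = 2 + 5.5 + 8 + 12 = 27.5.
Step 3: U_X = R1 - n1(n1+1)/2 = 27.5 - 4*5/2 = 27.5 - 10 = 17.5.
       U_Y = n1*n2 - U_X = 32 - 17.5 = 14.5.
Step 4: Ties are present, so use the tie-corrected normal approximation (with continuity correction) for the p-value.
Step 5: p-value = 0.864901; compare to alpha = 0.1. fail to reject H0.

U_X = 17.5, p = 0.864901, fail to reject H0 at alpha = 0.1.


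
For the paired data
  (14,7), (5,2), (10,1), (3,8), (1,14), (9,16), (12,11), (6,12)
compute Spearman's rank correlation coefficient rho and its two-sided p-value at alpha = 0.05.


Step 1: Rank x and y separately (midranks; no ties here).
rank(x): 14->8, 5->3, 10->6, 3->2, 1->1, 9->5, 12->7, 6->4
rank(y): 7->3, 2->2, 1->1, 8->4, 14->7, 16->8, 11->5, 12->6
Step 2: d_i = R_x(i) - R_y(i); compute d_i^2.
  (8-3)^2=25, (3-2)^2=1, (6-1)^2=25, (2-4)^2=4, (1-7)^2=36, (5-8)^2=9, (7-5)^2=4, (4-6)^2=4
sum(d^2) = 108.
Step 3: rho = 1 - 6*108 / (8*(8^2 - 1)) = 1 - 648/504 = -0.285714.
Step 4: Under H0, t = rho * sqrt((n-2)/(1-rho^2)) = -0.7303 ~ t(6).
Step 5: Two-sided p-value from the t-distribution with 6 df = 0.492726.
Step 6: alpha = 0.05. fail to reject H0.

rho = -0.2857, p = 0.492726, fail to reject H0 at alpha = 0.05.


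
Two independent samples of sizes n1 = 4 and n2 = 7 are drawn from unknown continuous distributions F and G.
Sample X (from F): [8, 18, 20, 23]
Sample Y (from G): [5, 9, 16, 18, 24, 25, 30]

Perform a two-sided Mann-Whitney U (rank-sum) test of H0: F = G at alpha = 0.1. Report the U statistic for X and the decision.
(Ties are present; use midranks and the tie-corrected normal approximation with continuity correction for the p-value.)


Step 1: Combine and sort all 11 observations; assign midranks.
sorted (value, group): (5,Y), (8,X), (9,Y), (16,Y), (18,X), (18,Y), (20,X), (23,X), (24,Y), (25,Y), (30,Y)
ranks: 5->1, 8->2, 9->3, 16->4, 18->5.5, 18->5.5, 20->7, 23->8, 24->9, 25->10, 30->11
Step 2: Rank sum for X: R1 = 2 + 5.5 + 7 + 8 = 22.5.
Step 3: U_X = R1 - n1(n1+1)/2 = 22.5 - 4*5/2 = 22.5 - 10 = 12.5.
       U_Y = n1*n2 - U_X = 28 - 12.5 = 15.5.
Step 4: Ties are present, so use the tie-corrected normal approximation (with continuity correction) for the p-value.
Step 5: p-value = 0.849769; compare to alpha = 0.1. fail to reject H0.

U_X = 12.5, p = 0.849769, fail to reject H0 at alpha = 0.1.


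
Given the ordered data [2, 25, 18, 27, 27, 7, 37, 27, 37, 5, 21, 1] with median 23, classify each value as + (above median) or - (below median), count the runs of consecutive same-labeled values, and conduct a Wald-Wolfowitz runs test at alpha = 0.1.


Step 1: Compute median = 23; label A = above, B = below.
Labels in order: BABAABAAABBB  (n_A = 6, n_B = 6)
Step 2: Count runs R = 7.
Step 3: Under H0 (random ordering), E[R] = 2*n_A*n_B/(n_A+n_B) + 1 = 2*6*6/12 + 1 = 7.0000.
        Var[R] = 2*n_A*n_B*(2*n_A*n_B - n_A - n_B) / ((n_A+n_B)^2 * (n_A+n_B-1)) = 4320/1584 = 2.7273.
        SD[R] = 1.6514.
Step 4: R = E[R], so z = 0 with no continuity correction.
Step 5: Two-sided p-value via normal approximation = 2*(1 - Phi(|z|)) = 1.000000.
Step 6: alpha = 0.1. fail to reject H0.

R = 7, z = 0.0000, p = 1.000000, fail to reject H0.


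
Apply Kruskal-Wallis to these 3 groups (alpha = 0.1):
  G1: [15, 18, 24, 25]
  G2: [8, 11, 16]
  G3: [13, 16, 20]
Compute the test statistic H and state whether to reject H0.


Step 1: Combine all N = 10 observations and assign midranks.
sorted (value, group, rank): (8,G2,1), (11,G2,2), (13,G3,3), (15,G1,4), (16,G2,5.5), (16,G3,5.5), (18,G1,7), (20,G3,8), (24,G1,9), (25,G1,10)
Step 2: Sum ranks within each group.
R_1 = 30 (n_1 = 4)
R_2 = 8.5 (n_2 = 3)
R_3 = 16.5 (n_3 = 3)
Step 3: H = 12/(N(N+1)) * sum(R_i^2/n_i) - 3(N+1)
     = 12/(10*11) * (30^2/4 + 8.5^2/3 + 16.5^2/3) - 3*11
     = 0.109091 * 339.833 - 33
     = 4.072727.
Step 4: Ties present; correction factor C = 1 - 6/(10^3 - 10) = 0.993939. Corrected H = 4.072727 / 0.993939 = 4.097561.
Step 5: Under H0, H ~ chi^2(2); p-value = 0.128892.
Step 6: alpha = 0.1. fail to reject H0.

H = 4.0976, df = 2, p = 0.128892, fail to reject H0.


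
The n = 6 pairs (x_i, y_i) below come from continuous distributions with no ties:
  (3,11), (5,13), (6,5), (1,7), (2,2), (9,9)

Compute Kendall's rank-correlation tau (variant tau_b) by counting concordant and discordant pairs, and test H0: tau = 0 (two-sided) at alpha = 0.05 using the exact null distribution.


Step 1: Enumerate the 15 unordered pairs (i,j) with i<j and classify each by sign(x_j-x_i) * sign(y_j-y_i).
  (1,2):dx=+2,dy=+2->C; (1,3):dx=+3,dy=-6->D; (1,4):dx=-2,dy=-4->C; (1,5):dx=-1,dy=-9->C
  (1,6):dx=+6,dy=-2->D; (2,3):dx=+1,dy=-8->D; (2,4):dx=-4,dy=-6->C; (2,5):dx=-3,dy=-11->C
  (2,6):dx=+4,dy=-4->D; (3,4):dx=-5,dy=+2->D; (3,5):dx=-4,dy=-3->C; (3,6):dx=+3,dy=+4->C
  (4,5):dx=+1,dy=-5->D; (4,6):dx=+8,dy=+2->C; (5,6):dx=+7,dy=+7->C
Step 2: C = 9, D = 6, total pairs = 15.
Step 3: tau = (C - D)/(n(n-1)/2) = (9 - 6)/15 = 0.200000.
Step 4: Exact two-sided p-value (enumerate n! = 720 permutations of y under H0): p = 0.719444.
Step 5: alpha = 0.05. fail to reject H0.

tau_b = 0.2000 (C=9, D=6), p = 0.719444, fail to reject H0.


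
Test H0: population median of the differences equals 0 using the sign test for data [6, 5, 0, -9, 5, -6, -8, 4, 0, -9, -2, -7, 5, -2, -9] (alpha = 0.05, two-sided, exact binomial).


Step 1: Discard zero differences. Original n = 15; n_eff = number of nonzero differences = 13.
Nonzero differences (with sign): +6, +5, -9, +5, -6, -8, +4, -9, -2, -7, +5, -2, -9
Step 2: Count signs: positive = 5, negative = 8.
Step 3: Under H0: P(positive) = 0.5, so the number of positives S ~ Bin(13, 0.5).
Step 4: Two-sided exact p-value = sum of Bin(13,0.5) probabilities at or below the observed probability = 0.581055.
Step 5: alpha = 0.05. fail to reject H0.

n_eff = 13, pos = 5, neg = 8, p = 0.581055, fail to reject H0.


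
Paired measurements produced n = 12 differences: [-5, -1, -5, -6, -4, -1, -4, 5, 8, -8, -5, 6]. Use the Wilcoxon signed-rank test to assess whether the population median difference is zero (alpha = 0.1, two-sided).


Step 1: Drop any zero differences (none here) and take |d_i|.
|d| = [5, 1, 5, 6, 4, 1, 4, 5, 8, 8, 5, 6]
Step 2: Midrank |d_i| (ties get averaged ranks).
ranks: |5|->6.5, |1|->1.5, |5|->6.5, |6|->9.5, |4|->3.5, |1|->1.5, |4|->3.5, |5|->6.5, |8|->11.5, |8|->11.5, |5|->6.5, |6|->9.5
Step 3: Attach original signs; sum ranks with positive sign and with negative sign.
W+ = 6.5 + 11.5 + 9.5 = 27.5
W- = 6.5 + 1.5 + 6.5 + 9.5 + 3.5 + 1.5 + 3.5 + 11.5 + 6.5 = 50.5
(Check: W+ + W- = 78 should equal n(n+1)/2 = 78.)
Step 4: Test statistic W = min(W+, W-) = 27.5.
Step 5: Ties in |d|, so use the tie-corrected normal approximation.
        E[W] = n(n+1)/4 = 12*13/4 = 39.
        Tie groups: |d|=1 (t=2), |d|=4 (t=2), |d|=5 (t=4), |d|=6 (t=2), |d|=8 (t=2); sum(t^3 - t) = 84.
        Var[W] = n(n+1)(2n+1)/24 - sum(t^3-t)/48 = 3900/24 - 84/48 = 160.75.
        z = (W - E[W]) / sqrt(Var[W]) = (27.5 - 39) / 12.6787 = -0.9070.
        Two-sided p = 2*Phi(z) = 0.364390.
Step 6: alpha = 0.1. fail to reject H0.

W+ = 27.5, W- = 50.5, W = min = 27.5, p = 0.364390, fail to reject H0.


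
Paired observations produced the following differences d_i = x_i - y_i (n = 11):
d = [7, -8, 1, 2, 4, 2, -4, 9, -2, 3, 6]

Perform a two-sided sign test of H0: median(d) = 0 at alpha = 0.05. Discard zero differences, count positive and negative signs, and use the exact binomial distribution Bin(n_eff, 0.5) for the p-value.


Step 1: Discard zero differences. Original n = 11; n_eff = number of nonzero differences = 11.
Nonzero differences (with sign): +7, -8, +1, +2, +4, +2, -4, +9, -2, +3, +6
Step 2: Count signs: positive = 8, negative = 3.
Step 3: Under H0: P(positive) = 0.5, so the number of positives S ~ Bin(11, 0.5).
Step 4: Two-sided exact p-value = sum of Bin(11,0.5) probabilities at or below the observed probability = 0.226562.
Step 5: alpha = 0.05. fail to reject H0.

n_eff = 11, pos = 8, neg = 3, p = 0.226562, fail to reject H0.


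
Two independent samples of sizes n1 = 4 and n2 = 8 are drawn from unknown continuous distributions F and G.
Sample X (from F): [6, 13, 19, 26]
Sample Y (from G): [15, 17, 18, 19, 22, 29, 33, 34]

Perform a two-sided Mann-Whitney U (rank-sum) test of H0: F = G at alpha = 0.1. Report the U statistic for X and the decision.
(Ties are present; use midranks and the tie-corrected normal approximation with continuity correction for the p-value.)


Step 1: Combine and sort all 12 observations; assign midranks.
sorted (value, group): (6,X), (13,X), (15,Y), (17,Y), (18,Y), (19,X), (19,Y), (22,Y), (26,X), (29,Y), (33,Y), (34,Y)
ranks: 6->1, 13->2, 15->3, 17->4, 18->5, 19->6.5, 19->6.5, 22->8, 26->9, 29->10, 33->11, 34->12
Step 2: Rank sum for X: R1 = 1 + 2 + 6.5 + 9 = 18.5.
Step 3: U_X = R1 - n1(n1+1)/2 = 18.5 - 4*5/2 = 18.5 - 10 = 8.5.
       U_Y = n1*n2 - U_X = 32 - 8.5 = 23.5.
Step 4: Ties are present, so use the tie-corrected normal approximation (with continuity correction) for the p-value.
Step 5: p-value = 0.233663; compare to alpha = 0.1. fail to reject H0.

U_X = 8.5, p = 0.233663, fail to reject H0 at alpha = 0.1.


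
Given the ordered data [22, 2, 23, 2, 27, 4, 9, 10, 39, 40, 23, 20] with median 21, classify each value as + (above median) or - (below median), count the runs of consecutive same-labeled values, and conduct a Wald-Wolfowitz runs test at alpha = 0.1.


Step 1: Compute median = 21; label A = above, B = below.
Labels in order: ABABABBBAAAB  (n_A = 6, n_B = 6)
Step 2: Count runs R = 8.
Step 3: Under H0 (random ordering), E[R] = 2*n_A*n_B/(n_A+n_B) + 1 = 2*6*6/12 + 1 = 7.0000.
        Var[R] = 2*n_A*n_B*(2*n_A*n_B - n_A - n_B) / ((n_A+n_B)^2 * (n_A+n_B-1)) = 4320/1584 = 2.7273.
        SD[R] = 1.6514.
Step 4: Continuity-corrected z = (R - 0.5 - E[R]) / SD[R] = (8 - 0.5 - 7.0000) / 1.6514 = 0.3028.
Step 5: Two-sided p-value via normal approximation = 2*(1 - Phi(|z|)) = 0.762069.
Step 6: alpha = 0.1. fail to reject H0.

R = 8, z = 0.3028, p = 0.762069, fail to reject H0.


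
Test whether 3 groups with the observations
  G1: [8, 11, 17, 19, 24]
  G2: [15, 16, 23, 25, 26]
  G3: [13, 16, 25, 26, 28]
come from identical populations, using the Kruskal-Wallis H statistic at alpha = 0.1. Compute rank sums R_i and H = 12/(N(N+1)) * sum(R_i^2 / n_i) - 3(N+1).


Step 1: Combine all N = 15 observations and assign midranks.
sorted (value, group, rank): (8,G1,1), (11,G1,2), (13,G3,3), (15,G2,4), (16,G2,5.5), (16,G3,5.5), (17,G1,7), (19,G1,8), (23,G2,9), (24,G1,10), (25,G2,11.5), (25,G3,11.5), (26,G2,13.5), (26,G3,13.5), (28,G3,15)
Step 2: Sum ranks within each group.
R_1 = 28 (n_1 = 5)
R_2 = 43.5 (n_2 = 5)
R_3 = 48.5 (n_3 = 5)
Step 3: H = 12/(N(N+1)) * sum(R_i^2/n_i) - 3(N+1)
     = 12/(15*16) * (28^2/5 + 43.5^2/5 + 48.5^2/5) - 3*16
     = 0.050000 * 1005.7 - 48
     = 2.285000.
Step 4: Ties present; correction factor C = 1 - 18/(15^3 - 15) = 0.994643. Corrected H = 2.285000 / 0.994643 = 2.297307.
Step 5: Under H0, H ~ chi^2(2); p-value = 0.317063.
Step 6: alpha = 0.1. fail to reject H0.

H = 2.2973, df = 2, p = 0.317063, fail to reject H0.


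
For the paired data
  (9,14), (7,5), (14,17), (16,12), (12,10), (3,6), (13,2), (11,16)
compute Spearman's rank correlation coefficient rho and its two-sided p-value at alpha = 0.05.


Step 1: Rank x and y separately (midranks; no ties here).
rank(x): 9->3, 7->2, 14->7, 16->8, 12->5, 3->1, 13->6, 11->4
rank(y): 14->6, 5->2, 17->8, 12->5, 10->4, 6->3, 2->1, 16->7
Step 2: d_i = R_x(i) - R_y(i); compute d_i^2.
  (3-6)^2=9, (2-2)^2=0, (7-8)^2=1, (8-5)^2=9, (5-4)^2=1, (1-3)^2=4, (6-1)^2=25, (4-7)^2=9
sum(d^2) = 58.
Step 3: rho = 1 - 6*58 / (8*(8^2 - 1)) = 1 - 348/504 = 0.309524.
Step 4: Under H0, t = rho * sqrt((n-2)/(1-rho^2)) = 0.7973 ~ t(6).
Step 5: Two-sided p-value from the t-distribution with 6 df = 0.455645.
Step 6: alpha = 0.05. fail to reject H0.

rho = 0.3095, p = 0.455645, fail to reject H0 at alpha = 0.05.


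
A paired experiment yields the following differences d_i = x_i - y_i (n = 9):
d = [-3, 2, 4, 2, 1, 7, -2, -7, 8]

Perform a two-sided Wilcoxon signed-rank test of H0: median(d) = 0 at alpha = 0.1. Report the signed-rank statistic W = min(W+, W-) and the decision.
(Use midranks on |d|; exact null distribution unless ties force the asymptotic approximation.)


Step 1: Drop any zero differences (none here) and take |d_i|.
|d| = [3, 2, 4, 2, 1, 7, 2, 7, 8]
Step 2: Midrank |d_i| (ties get averaged ranks).
ranks: |3|->5, |2|->3, |4|->6, |2|->3, |1|->1, |7|->7.5, |2|->3, |7|->7.5, |8|->9
Step 3: Attach original signs; sum ranks with positive sign and with negative sign.
W+ = 3 + 6 + 3 + 1 + 7.5 + 9 = 29.5
W- = 5 + 3 + 7.5 = 15.5
(Check: W+ + W- = 45 should equal n(n+1)/2 = 45.)
Step 4: Test statistic W = min(W+, W-) = 15.5.
Step 5: Ties in |d|, so use the tie-corrected normal approximation.
        E[W] = n(n+1)/4 = 9*10/4 = 22.5.
        Tie groups: |d|=2 (t=3), |d|=7 (t=2); sum(t^3 - t) = 30.
        Var[W] = n(n+1)(2n+1)/24 - sum(t^3-t)/48 = 1710/24 - 30/48 = 70.625.
        z = (W - E[W]) / sqrt(Var[W]) = (15.5 - 22.5) / 8.4039 = -0.8329.
        Two-sided p = 2*Phi(z) = 0.404873.
Step 6: alpha = 0.1. fail to reject H0.

W+ = 29.5, W- = 15.5, W = min = 15.5, p = 0.404873, fail to reject H0.


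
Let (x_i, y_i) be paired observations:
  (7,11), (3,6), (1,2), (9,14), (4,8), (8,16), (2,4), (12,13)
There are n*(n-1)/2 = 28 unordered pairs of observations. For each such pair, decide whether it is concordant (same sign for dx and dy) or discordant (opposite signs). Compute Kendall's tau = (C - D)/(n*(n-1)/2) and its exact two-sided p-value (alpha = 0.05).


Step 1: Enumerate the 28 unordered pairs (i,j) with i<j and classify each by sign(x_j-x_i) * sign(y_j-y_i).
  (1,2):dx=-4,dy=-5->C; (1,3):dx=-6,dy=-9->C; (1,4):dx=+2,dy=+3->C; (1,5):dx=-3,dy=-3->C
  (1,6):dx=+1,dy=+5->C; (1,7):dx=-5,dy=-7->C; (1,8):dx=+5,dy=+2->C; (2,3):dx=-2,dy=-4->C
  (2,4):dx=+6,dy=+8->C; (2,5):dx=+1,dy=+2->C; (2,6):dx=+5,dy=+10->C; (2,7):dx=-1,dy=-2->C
  (2,8):dx=+9,dy=+7->C; (3,4):dx=+8,dy=+12->C; (3,5):dx=+3,dy=+6->C; (3,6):dx=+7,dy=+14->C
  (3,7):dx=+1,dy=+2->C; (3,8):dx=+11,dy=+11->C; (4,5):dx=-5,dy=-6->C; (4,6):dx=-1,dy=+2->D
  (4,7):dx=-7,dy=-10->C; (4,8):dx=+3,dy=-1->D; (5,6):dx=+4,dy=+8->C; (5,7):dx=-2,dy=-4->C
  (5,8):dx=+8,dy=+5->C; (6,7):dx=-6,dy=-12->C; (6,8):dx=+4,dy=-3->D; (7,8):dx=+10,dy=+9->C
Step 2: C = 25, D = 3, total pairs = 28.
Step 3: tau = (C - D)/(n(n-1)/2) = (25 - 3)/28 = 0.785714.
Step 4: Exact two-sided p-value (enumerate n! = 40320 permutations of y under H0): p = 0.005506.
Step 5: alpha = 0.05. reject H0.

tau_b = 0.7857 (C=25, D=3), p = 0.005506, reject H0.


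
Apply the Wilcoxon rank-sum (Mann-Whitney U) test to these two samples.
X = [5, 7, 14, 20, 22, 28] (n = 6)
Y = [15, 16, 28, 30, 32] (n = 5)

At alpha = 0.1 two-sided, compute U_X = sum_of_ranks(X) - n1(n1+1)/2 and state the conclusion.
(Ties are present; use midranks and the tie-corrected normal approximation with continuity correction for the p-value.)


Step 1: Combine and sort all 11 observations; assign midranks.
sorted (value, group): (5,X), (7,X), (14,X), (15,Y), (16,Y), (20,X), (22,X), (28,X), (28,Y), (30,Y), (32,Y)
ranks: 5->1, 7->2, 14->3, 15->4, 16->5, 20->6, 22->7, 28->8.5, 28->8.5, 30->10, 32->11
Step 2: Rank sum for X: R1 = 1 + 2 + 3 + 6 + 7 + 8.5 = 27.5.
Step 3: U_X = R1 - n1(n1+1)/2 = 27.5 - 6*7/2 = 27.5 - 21 = 6.5.
       U_Y = n1*n2 - U_X = 30 - 6.5 = 23.5.
Step 4: Ties are present, so use the tie-corrected normal approximation (with continuity correction) for the p-value.
Step 5: p-value = 0.143215; compare to alpha = 0.1. fail to reject H0.

U_X = 6.5, p = 0.143215, fail to reject H0 at alpha = 0.1.


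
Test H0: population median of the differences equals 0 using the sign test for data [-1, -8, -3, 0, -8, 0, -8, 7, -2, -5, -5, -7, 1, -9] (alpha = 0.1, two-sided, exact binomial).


Step 1: Discard zero differences. Original n = 14; n_eff = number of nonzero differences = 12.
Nonzero differences (with sign): -1, -8, -3, -8, -8, +7, -2, -5, -5, -7, +1, -9
Step 2: Count signs: positive = 2, negative = 10.
Step 3: Under H0: P(positive) = 0.5, so the number of positives S ~ Bin(12, 0.5).
Step 4: Two-sided exact p-value = sum of Bin(12,0.5) probabilities at or below the observed probability = 0.038574.
Step 5: alpha = 0.1. reject H0.

n_eff = 12, pos = 2, neg = 10, p = 0.038574, reject H0.


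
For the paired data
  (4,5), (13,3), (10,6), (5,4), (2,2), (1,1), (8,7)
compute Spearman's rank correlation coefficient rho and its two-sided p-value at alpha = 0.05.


Step 1: Rank x and y separately (midranks; no ties here).
rank(x): 4->3, 13->7, 10->6, 5->4, 2->2, 1->1, 8->5
rank(y): 5->5, 3->3, 6->6, 4->4, 2->2, 1->1, 7->7
Step 2: d_i = R_x(i) - R_y(i); compute d_i^2.
  (3-5)^2=4, (7-3)^2=16, (6-6)^2=0, (4-4)^2=0, (2-2)^2=0, (1-1)^2=0, (5-7)^2=4
sum(d^2) = 24.
Step 3: rho = 1 - 6*24 / (7*(7^2 - 1)) = 1 - 144/336 = 0.571429.
Step 4: Under H0, t = rho * sqrt((n-2)/(1-rho^2)) = 1.5570 ~ t(5).
Step 5: Two-sided p-value from the t-distribution with 5 df = 0.180202.
Step 6: alpha = 0.05. fail to reject H0.

rho = 0.5714, p = 0.180202, fail to reject H0 at alpha = 0.05.


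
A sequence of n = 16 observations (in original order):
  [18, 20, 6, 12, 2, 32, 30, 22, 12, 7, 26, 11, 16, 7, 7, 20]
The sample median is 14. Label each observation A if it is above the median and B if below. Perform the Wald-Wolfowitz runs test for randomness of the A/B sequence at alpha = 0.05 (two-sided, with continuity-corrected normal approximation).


Step 1: Compute median = 14; label A = above, B = below.
Labels in order: AABBBAAABBABABBA  (n_A = 8, n_B = 8)
Step 2: Count runs R = 9.
Step 3: Under H0 (random ordering), E[R] = 2*n_A*n_B/(n_A+n_B) + 1 = 2*8*8/16 + 1 = 9.0000.
        Var[R] = 2*n_A*n_B*(2*n_A*n_B - n_A - n_B) / ((n_A+n_B)^2 * (n_A+n_B-1)) = 14336/3840 = 3.7333.
        SD[R] = 1.9322.
Step 4: R = E[R], so z = 0 with no continuity correction.
Step 5: Two-sided p-value via normal approximation = 2*(1 - Phi(|z|)) = 1.000000.
Step 6: alpha = 0.05. fail to reject H0.

R = 9, z = 0.0000, p = 1.000000, fail to reject H0.


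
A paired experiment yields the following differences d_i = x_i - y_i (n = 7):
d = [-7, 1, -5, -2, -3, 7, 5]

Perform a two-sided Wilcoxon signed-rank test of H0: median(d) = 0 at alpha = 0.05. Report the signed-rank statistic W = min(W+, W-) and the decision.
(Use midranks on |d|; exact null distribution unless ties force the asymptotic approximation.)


Step 1: Drop any zero differences (none here) and take |d_i|.
|d| = [7, 1, 5, 2, 3, 7, 5]
Step 2: Midrank |d_i| (ties get averaged ranks).
ranks: |7|->6.5, |1|->1, |5|->4.5, |2|->2, |3|->3, |7|->6.5, |5|->4.5
Step 3: Attach original signs; sum ranks with positive sign and with negative sign.
W+ = 1 + 6.5 + 4.5 = 12
W- = 6.5 + 4.5 + 2 + 3 = 16
(Check: W+ + W- = 28 should equal n(n+1)/2 = 28.)
Step 4: Test statistic W = min(W+, W-) = 12.
Step 5: Ties in |d|, so use the tie-corrected normal approximation.
        E[W] = n(n+1)/4 = 7*8/4 = 14.
        Tie groups: |d|=5 (t=2), |d|=7 (t=2); sum(t^3 - t) = 12.
        Var[W] = n(n+1)(2n+1)/24 - sum(t^3-t)/48 = 840/24 - 12/48 = 34.75.
        z = (W - E[W]) / sqrt(Var[W]) = (12 - 14) / 5.8949 = -0.3393.
        Two-sided p = 2*Phi(z) = 0.734402.
Step 6: alpha = 0.05. fail to reject H0.

W+ = 12, W- = 16, W = min = 12, p = 0.734402, fail to reject H0.


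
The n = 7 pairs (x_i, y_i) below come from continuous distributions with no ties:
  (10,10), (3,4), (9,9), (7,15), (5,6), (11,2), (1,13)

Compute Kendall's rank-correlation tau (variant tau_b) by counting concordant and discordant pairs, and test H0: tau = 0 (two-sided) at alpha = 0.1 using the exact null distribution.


Step 1: Enumerate the 21 unordered pairs (i,j) with i<j and classify each by sign(x_j-x_i) * sign(y_j-y_i).
  (1,2):dx=-7,dy=-6->C; (1,3):dx=-1,dy=-1->C; (1,4):dx=-3,dy=+5->D; (1,5):dx=-5,dy=-4->C
  (1,6):dx=+1,dy=-8->D; (1,7):dx=-9,dy=+3->D; (2,3):dx=+6,dy=+5->C; (2,4):dx=+4,dy=+11->C
  (2,5):dx=+2,dy=+2->C; (2,6):dx=+8,dy=-2->D; (2,7):dx=-2,dy=+9->D; (3,4):dx=-2,dy=+6->D
  (3,5):dx=-4,dy=-3->C; (3,6):dx=+2,dy=-7->D; (3,7):dx=-8,dy=+4->D; (4,5):dx=-2,dy=-9->C
  (4,6):dx=+4,dy=-13->D; (4,7):dx=-6,dy=-2->C; (5,6):dx=+6,dy=-4->D; (5,7):dx=-4,dy=+7->D
  (6,7):dx=-10,dy=+11->D
Step 2: C = 9, D = 12, total pairs = 21.
Step 3: tau = (C - D)/(n(n-1)/2) = (9 - 12)/21 = -0.142857.
Step 4: Exact two-sided p-value (enumerate n! = 5040 permutations of y under H0): p = 0.772619.
Step 5: alpha = 0.1. fail to reject H0.

tau_b = -0.1429 (C=9, D=12), p = 0.772619, fail to reject H0.


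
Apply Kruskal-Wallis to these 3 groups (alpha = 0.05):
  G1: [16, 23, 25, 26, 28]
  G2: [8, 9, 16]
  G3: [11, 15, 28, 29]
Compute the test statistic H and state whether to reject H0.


Step 1: Combine all N = 12 observations and assign midranks.
sorted (value, group, rank): (8,G2,1), (9,G2,2), (11,G3,3), (15,G3,4), (16,G1,5.5), (16,G2,5.5), (23,G1,7), (25,G1,8), (26,G1,9), (28,G1,10.5), (28,G3,10.5), (29,G3,12)
Step 2: Sum ranks within each group.
R_1 = 40 (n_1 = 5)
R_2 = 8.5 (n_2 = 3)
R_3 = 29.5 (n_3 = 4)
Step 3: H = 12/(N(N+1)) * sum(R_i^2/n_i) - 3(N+1)
     = 12/(12*13) * (40^2/5 + 8.5^2/3 + 29.5^2/4) - 3*13
     = 0.076923 * 561.646 - 39
     = 4.203526.
Step 4: Ties present; correction factor C = 1 - 12/(12^3 - 12) = 0.993007. Corrected H = 4.203526 / 0.993007 = 4.233128.
Step 5: Under H0, H ~ chi^2(2); p-value = 0.120445.
Step 6: alpha = 0.05. fail to reject H0.

H = 4.2331, df = 2, p = 0.120445, fail to reject H0.


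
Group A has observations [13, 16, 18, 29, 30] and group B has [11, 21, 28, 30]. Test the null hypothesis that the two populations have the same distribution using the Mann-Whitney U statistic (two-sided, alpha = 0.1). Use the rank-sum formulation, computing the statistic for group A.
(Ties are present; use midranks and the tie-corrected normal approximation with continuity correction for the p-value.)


Step 1: Combine and sort all 9 observations; assign midranks.
sorted (value, group): (11,Y), (13,X), (16,X), (18,X), (21,Y), (28,Y), (29,X), (30,X), (30,Y)
ranks: 11->1, 13->2, 16->3, 18->4, 21->5, 28->6, 29->7, 30->8.5, 30->8.5
Step 2: Rank sum for X: R1 = 2 + 3 + 4 + 7 + 8.5 = 24.5.
Step 3: U_X = R1 - n1(n1+1)/2 = 24.5 - 5*6/2 = 24.5 - 15 = 9.5.
       U_Y = n1*n2 - U_X = 20 - 9.5 = 10.5.
Step 4: Ties are present, so use the tie-corrected normal approximation (with continuity correction) for the p-value.
Step 5: p-value = 1.000000; compare to alpha = 0.1. fail to reject H0.

U_X = 9.5, p = 1.000000, fail to reject H0 at alpha = 0.1.


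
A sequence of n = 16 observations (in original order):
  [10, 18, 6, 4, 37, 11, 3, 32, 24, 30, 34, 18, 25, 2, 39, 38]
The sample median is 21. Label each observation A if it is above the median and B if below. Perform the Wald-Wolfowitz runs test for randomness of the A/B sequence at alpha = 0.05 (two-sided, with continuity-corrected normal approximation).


Step 1: Compute median = 21; label A = above, B = below.
Labels in order: BBBBABBAAAABABAA  (n_A = 8, n_B = 8)
Step 2: Count runs R = 8.
Step 3: Under H0 (random ordering), E[R] = 2*n_A*n_B/(n_A+n_B) + 1 = 2*8*8/16 + 1 = 9.0000.
        Var[R] = 2*n_A*n_B*(2*n_A*n_B - n_A - n_B) / ((n_A+n_B)^2 * (n_A+n_B-1)) = 14336/3840 = 3.7333.
        SD[R] = 1.9322.
Step 4: Continuity-corrected z = (R + 0.5 - E[R]) / SD[R] = (8 + 0.5 - 9.0000) / 1.9322 = -0.2588.
Step 5: Two-sided p-value via normal approximation = 2*(1 - Phi(|z|)) = 0.795809.
Step 6: alpha = 0.05. fail to reject H0.

R = 8, z = -0.2588, p = 0.795809, fail to reject H0.
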